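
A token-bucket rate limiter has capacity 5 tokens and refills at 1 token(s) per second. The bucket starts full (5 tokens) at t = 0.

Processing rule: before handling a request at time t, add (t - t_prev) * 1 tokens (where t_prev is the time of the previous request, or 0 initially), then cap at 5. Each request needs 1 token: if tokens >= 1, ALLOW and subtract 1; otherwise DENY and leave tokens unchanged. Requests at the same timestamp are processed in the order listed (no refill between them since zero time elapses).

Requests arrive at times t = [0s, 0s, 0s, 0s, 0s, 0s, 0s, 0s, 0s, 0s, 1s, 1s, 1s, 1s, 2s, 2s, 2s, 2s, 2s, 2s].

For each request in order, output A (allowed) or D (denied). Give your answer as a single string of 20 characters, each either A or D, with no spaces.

Simulating step by step:
  req#1 t=0s: ALLOW
  req#2 t=0s: ALLOW
  req#3 t=0s: ALLOW
  req#4 t=0s: ALLOW
  req#5 t=0s: ALLOW
  req#6 t=0s: DENY
  req#7 t=0s: DENY
  req#8 t=0s: DENY
  req#9 t=0s: DENY
  req#10 t=0s: DENY
  req#11 t=1s: ALLOW
  req#12 t=1s: DENY
  req#13 t=1s: DENY
  req#14 t=1s: DENY
  req#15 t=2s: ALLOW
  req#16 t=2s: DENY
  req#17 t=2s: DENY
  req#18 t=2s: DENY
  req#19 t=2s: DENY
  req#20 t=2s: DENY

Answer: AAAAADDDDDADDDADDDDD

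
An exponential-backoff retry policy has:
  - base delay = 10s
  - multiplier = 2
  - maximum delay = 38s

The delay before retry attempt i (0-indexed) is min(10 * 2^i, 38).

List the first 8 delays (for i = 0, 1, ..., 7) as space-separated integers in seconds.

Answer: 10 20 38 38 38 38 38 38

Derivation:
Computing each delay:
  i=0: min(10*2^0, 38) = 10
  i=1: min(10*2^1, 38) = 20
  i=2: min(10*2^2, 38) = 38
  i=3: min(10*2^3, 38) = 38
  i=4: min(10*2^4, 38) = 38
  i=5: min(10*2^5, 38) = 38
  i=6: min(10*2^6, 38) = 38
  i=7: min(10*2^7, 38) = 38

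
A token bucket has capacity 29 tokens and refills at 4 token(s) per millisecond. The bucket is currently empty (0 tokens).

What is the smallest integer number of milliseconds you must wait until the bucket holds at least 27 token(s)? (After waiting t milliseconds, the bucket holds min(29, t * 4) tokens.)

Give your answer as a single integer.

Answer: 7

Derivation:
Need t * 4 >= 27, so t >= 27/4.
Smallest integer t = ceil(27/4) = 7.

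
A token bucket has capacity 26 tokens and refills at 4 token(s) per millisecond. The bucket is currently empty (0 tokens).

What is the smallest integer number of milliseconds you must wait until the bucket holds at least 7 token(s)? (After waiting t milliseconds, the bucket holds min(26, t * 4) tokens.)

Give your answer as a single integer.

Answer: 2

Derivation:
Need t * 4 >= 7, so t >= 7/4.
Smallest integer t = ceil(7/4) = 2.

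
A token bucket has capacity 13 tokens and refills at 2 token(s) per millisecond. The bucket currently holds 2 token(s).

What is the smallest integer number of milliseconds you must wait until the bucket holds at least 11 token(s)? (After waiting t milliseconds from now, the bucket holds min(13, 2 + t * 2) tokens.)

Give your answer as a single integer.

Need 2 + t * 2 >= 11, so t >= 9/2.
Smallest integer t = ceil(9/2) = 5.

Answer: 5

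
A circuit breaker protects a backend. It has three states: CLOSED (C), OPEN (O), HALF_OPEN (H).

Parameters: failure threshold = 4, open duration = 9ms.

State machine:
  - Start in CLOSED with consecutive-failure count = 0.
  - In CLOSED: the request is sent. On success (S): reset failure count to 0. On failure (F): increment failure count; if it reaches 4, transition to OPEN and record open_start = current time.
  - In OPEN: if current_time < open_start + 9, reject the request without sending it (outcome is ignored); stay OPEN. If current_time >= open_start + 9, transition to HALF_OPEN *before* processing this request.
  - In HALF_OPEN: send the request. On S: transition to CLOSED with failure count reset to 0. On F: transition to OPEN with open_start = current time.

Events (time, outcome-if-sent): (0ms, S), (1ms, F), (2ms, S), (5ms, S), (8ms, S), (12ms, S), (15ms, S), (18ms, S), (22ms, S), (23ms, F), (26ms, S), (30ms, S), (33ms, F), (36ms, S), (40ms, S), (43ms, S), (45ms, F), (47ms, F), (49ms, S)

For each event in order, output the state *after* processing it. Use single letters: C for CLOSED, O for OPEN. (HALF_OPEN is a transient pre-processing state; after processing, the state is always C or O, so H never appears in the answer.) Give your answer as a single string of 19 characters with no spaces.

Answer: CCCCCCCCCCCCCCCCCCC

Derivation:
State after each event:
  event#1 t=0ms outcome=S: state=CLOSED
  event#2 t=1ms outcome=F: state=CLOSED
  event#3 t=2ms outcome=S: state=CLOSED
  event#4 t=5ms outcome=S: state=CLOSED
  event#5 t=8ms outcome=S: state=CLOSED
  event#6 t=12ms outcome=S: state=CLOSED
  event#7 t=15ms outcome=S: state=CLOSED
  event#8 t=18ms outcome=S: state=CLOSED
  event#9 t=22ms outcome=S: state=CLOSED
  event#10 t=23ms outcome=F: state=CLOSED
  event#11 t=26ms outcome=S: state=CLOSED
  event#12 t=30ms outcome=S: state=CLOSED
  event#13 t=33ms outcome=F: state=CLOSED
  event#14 t=36ms outcome=S: state=CLOSED
  event#15 t=40ms outcome=S: state=CLOSED
  event#16 t=43ms outcome=S: state=CLOSED
  event#17 t=45ms outcome=F: state=CLOSED
  event#18 t=47ms outcome=F: state=CLOSED
  event#19 t=49ms outcome=S: state=CLOSED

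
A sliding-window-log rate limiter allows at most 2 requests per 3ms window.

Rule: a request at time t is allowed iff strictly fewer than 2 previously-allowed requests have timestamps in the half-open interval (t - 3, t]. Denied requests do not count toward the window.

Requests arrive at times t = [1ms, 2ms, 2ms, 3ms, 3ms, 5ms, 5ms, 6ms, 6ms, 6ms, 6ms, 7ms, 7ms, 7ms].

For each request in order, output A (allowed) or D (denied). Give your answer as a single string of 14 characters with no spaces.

Answer: AADDDAADDDDDDD

Derivation:
Tracking allowed requests in the window:
  req#1 t=1ms: ALLOW
  req#2 t=2ms: ALLOW
  req#3 t=2ms: DENY
  req#4 t=3ms: DENY
  req#5 t=3ms: DENY
  req#6 t=5ms: ALLOW
  req#7 t=5ms: ALLOW
  req#8 t=6ms: DENY
  req#9 t=6ms: DENY
  req#10 t=6ms: DENY
  req#11 t=6ms: DENY
  req#12 t=7ms: DENY
  req#13 t=7ms: DENY
  req#14 t=7ms: DENY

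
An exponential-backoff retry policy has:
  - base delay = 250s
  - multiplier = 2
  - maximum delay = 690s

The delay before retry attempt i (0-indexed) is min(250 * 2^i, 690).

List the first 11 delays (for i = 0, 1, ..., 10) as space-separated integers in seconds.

Answer: 250 500 690 690 690 690 690 690 690 690 690

Derivation:
Computing each delay:
  i=0: min(250*2^0, 690) = 250
  i=1: min(250*2^1, 690) = 500
  i=2: min(250*2^2, 690) = 690
  i=3: min(250*2^3, 690) = 690
  i=4: min(250*2^4, 690) = 690
  i=5: min(250*2^5, 690) = 690
  i=6: min(250*2^6, 690) = 690
  i=7: min(250*2^7, 690) = 690
  i=8: min(250*2^8, 690) = 690
  i=9: min(250*2^9, 690) = 690
  i=10: min(250*2^10, 690) = 690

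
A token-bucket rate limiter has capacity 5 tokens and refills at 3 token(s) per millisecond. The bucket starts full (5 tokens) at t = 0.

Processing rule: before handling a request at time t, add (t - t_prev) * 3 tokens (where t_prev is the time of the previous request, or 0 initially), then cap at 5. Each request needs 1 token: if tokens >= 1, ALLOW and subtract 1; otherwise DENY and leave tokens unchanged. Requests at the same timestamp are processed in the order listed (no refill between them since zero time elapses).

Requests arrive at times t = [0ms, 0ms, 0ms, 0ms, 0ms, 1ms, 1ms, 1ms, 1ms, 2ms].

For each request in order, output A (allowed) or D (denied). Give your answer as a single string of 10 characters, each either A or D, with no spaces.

Answer: AAAAAAAADA

Derivation:
Simulating step by step:
  req#1 t=0ms: ALLOW
  req#2 t=0ms: ALLOW
  req#3 t=0ms: ALLOW
  req#4 t=0ms: ALLOW
  req#5 t=0ms: ALLOW
  req#6 t=1ms: ALLOW
  req#7 t=1ms: ALLOW
  req#8 t=1ms: ALLOW
  req#9 t=1ms: DENY
  req#10 t=2ms: ALLOW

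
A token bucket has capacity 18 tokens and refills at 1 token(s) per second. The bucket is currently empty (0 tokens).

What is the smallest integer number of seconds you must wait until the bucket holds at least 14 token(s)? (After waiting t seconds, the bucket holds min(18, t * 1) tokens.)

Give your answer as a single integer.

Need t * 1 >= 14, so t >= 14/1.
Smallest integer t = ceil(14/1) = 14.

Answer: 14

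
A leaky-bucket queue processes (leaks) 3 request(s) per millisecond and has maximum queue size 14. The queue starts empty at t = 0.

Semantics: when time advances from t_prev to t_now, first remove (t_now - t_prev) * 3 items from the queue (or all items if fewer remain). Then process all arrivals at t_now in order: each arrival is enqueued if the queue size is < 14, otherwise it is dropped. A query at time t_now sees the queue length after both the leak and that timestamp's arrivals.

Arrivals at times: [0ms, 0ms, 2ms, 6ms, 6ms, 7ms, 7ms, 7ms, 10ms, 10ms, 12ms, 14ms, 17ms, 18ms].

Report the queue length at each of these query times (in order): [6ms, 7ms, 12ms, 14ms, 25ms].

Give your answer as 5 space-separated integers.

Answer: 2 3 1 1 0

Derivation:
Queue lengths at query times:
  query t=6ms: backlog = 2
  query t=7ms: backlog = 3
  query t=12ms: backlog = 1
  query t=14ms: backlog = 1
  query t=25ms: backlog = 0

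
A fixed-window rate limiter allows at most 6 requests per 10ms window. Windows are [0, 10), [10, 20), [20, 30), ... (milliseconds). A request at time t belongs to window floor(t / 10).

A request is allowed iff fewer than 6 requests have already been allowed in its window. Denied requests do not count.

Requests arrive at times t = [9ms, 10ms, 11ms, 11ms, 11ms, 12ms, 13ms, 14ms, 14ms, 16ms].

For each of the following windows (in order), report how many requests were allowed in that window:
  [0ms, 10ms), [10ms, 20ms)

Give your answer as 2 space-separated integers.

Answer: 1 6

Derivation:
Processing requests:
  req#1 t=9ms (window 0): ALLOW
  req#2 t=10ms (window 1): ALLOW
  req#3 t=11ms (window 1): ALLOW
  req#4 t=11ms (window 1): ALLOW
  req#5 t=11ms (window 1): ALLOW
  req#6 t=12ms (window 1): ALLOW
  req#7 t=13ms (window 1): ALLOW
  req#8 t=14ms (window 1): DENY
  req#9 t=14ms (window 1): DENY
  req#10 t=16ms (window 1): DENY

Allowed counts by window: 1 6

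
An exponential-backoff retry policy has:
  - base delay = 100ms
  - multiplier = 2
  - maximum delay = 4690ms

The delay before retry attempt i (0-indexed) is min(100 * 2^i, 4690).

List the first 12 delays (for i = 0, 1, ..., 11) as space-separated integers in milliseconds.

Computing each delay:
  i=0: min(100*2^0, 4690) = 100
  i=1: min(100*2^1, 4690) = 200
  i=2: min(100*2^2, 4690) = 400
  i=3: min(100*2^3, 4690) = 800
  i=4: min(100*2^4, 4690) = 1600
  i=5: min(100*2^5, 4690) = 3200
  i=6: min(100*2^6, 4690) = 4690
  i=7: min(100*2^7, 4690) = 4690
  i=8: min(100*2^8, 4690) = 4690
  i=9: min(100*2^9, 4690) = 4690
  i=10: min(100*2^10, 4690) = 4690
  i=11: min(100*2^11, 4690) = 4690

Answer: 100 200 400 800 1600 3200 4690 4690 4690 4690 4690 4690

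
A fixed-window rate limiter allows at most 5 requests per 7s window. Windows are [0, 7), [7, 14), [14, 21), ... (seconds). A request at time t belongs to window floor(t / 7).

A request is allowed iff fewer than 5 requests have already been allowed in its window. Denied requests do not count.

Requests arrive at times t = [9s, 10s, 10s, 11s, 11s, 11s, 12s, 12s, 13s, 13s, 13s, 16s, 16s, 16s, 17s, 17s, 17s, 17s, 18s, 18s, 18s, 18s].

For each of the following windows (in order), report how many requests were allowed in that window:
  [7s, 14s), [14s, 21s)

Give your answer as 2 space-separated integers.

Answer: 5 5

Derivation:
Processing requests:
  req#1 t=9s (window 1): ALLOW
  req#2 t=10s (window 1): ALLOW
  req#3 t=10s (window 1): ALLOW
  req#4 t=11s (window 1): ALLOW
  req#5 t=11s (window 1): ALLOW
  req#6 t=11s (window 1): DENY
  req#7 t=12s (window 1): DENY
  req#8 t=12s (window 1): DENY
  req#9 t=13s (window 1): DENY
  req#10 t=13s (window 1): DENY
  req#11 t=13s (window 1): DENY
  req#12 t=16s (window 2): ALLOW
  req#13 t=16s (window 2): ALLOW
  req#14 t=16s (window 2): ALLOW
  req#15 t=17s (window 2): ALLOW
  req#16 t=17s (window 2): ALLOW
  req#17 t=17s (window 2): DENY
  req#18 t=17s (window 2): DENY
  req#19 t=18s (window 2): DENY
  req#20 t=18s (window 2): DENY
  req#21 t=18s (window 2): DENY
  req#22 t=18s (window 2): DENY

Allowed counts by window: 5 5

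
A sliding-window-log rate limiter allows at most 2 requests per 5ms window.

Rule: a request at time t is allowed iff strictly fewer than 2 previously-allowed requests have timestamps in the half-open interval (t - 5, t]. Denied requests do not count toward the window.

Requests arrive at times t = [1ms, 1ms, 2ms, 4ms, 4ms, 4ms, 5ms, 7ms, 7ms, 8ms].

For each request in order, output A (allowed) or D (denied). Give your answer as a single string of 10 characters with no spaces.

Answer: AADDDDDAAD

Derivation:
Tracking allowed requests in the window:
  req#1 t=1ms: ALLOW
  req#2 t=1ms: ALLOW
  req#3 t=2ms: DENY
  req#4 t=4ms: DENY
  req#5 t=4ms: DENY
  req#6 t=4ms: DENY
  req#7 t=5ms: DENY
  req#8 t=7ms: ALLOW
  req#9 t=7ms: ALLOW
  req#10 t=8ms: DENY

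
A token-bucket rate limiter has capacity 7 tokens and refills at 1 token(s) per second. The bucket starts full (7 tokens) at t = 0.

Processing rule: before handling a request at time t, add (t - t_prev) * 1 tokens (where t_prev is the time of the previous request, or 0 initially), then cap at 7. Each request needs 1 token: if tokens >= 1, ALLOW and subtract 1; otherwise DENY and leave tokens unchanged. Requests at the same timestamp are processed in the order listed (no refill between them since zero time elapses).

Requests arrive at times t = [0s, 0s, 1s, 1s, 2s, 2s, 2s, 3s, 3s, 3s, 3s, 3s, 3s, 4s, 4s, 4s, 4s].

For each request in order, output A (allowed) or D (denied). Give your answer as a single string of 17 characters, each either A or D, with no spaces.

Answer: AAAAAAAAAADDDADDD

Derivation:
Simulating step by step:
  req#1 t=0s: ALLOW
  req#2 t=0s: ALLOW
  req#3 t=1s: ALLOW
  req#4 t=1s: ALLOW
  req#5 t=2s: ALLOW
  req#6 t=2s: ALLOW
  req#7 t=2s: ALLOW
  req#8 t=3s: ALLOW
  req#9 t=3s: ALLOW
  req#10 t=3s: ALLOW
  req#11 t=3s: DENY
  req#12 t=3s: DENY
  req#13 t=3s: DENY
  req#14 t=4s: ALLOW
  req#15 t=4s: DENY
  req#16 t=4s: DENY
  req#17 t=4s: DENY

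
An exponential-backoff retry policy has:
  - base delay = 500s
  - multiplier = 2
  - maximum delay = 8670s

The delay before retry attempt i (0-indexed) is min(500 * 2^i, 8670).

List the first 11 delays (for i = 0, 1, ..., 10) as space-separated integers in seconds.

Answer: 500 1000 2000 4000 8000 8670 8670 8670 8670 8670 8670

Derivation:
Computing each delay:
  i=0: min(500*2^0, 8670) = 500
  i=1: min(500*2^1, 8670) = 1000
  i=2: min(500*2^2, 8670) = 2000
  i=3: min(500*2^3, 8670) = 4000
  i=4: min(500*2^4, 8670) = 8000
  i=5: min(500*2^5, 8670) = 8670
  i=6: min(500*2^6, 8670) = 8670
  i=7: min(500*2^7, 8670) = 8670
  i=8: min(500*2^8, 8670) = 8670
  i=9: min(500*2^9, 8670) = 8670
  i=10: min(500*2^10, 8670) = 8670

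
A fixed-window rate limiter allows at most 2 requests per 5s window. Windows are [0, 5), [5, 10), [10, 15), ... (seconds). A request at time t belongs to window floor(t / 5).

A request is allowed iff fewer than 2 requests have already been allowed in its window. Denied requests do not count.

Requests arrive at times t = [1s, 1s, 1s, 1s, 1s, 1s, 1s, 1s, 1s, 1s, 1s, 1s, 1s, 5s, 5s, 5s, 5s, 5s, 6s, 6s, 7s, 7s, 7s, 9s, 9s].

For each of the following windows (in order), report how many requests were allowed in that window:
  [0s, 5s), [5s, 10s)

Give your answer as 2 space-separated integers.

Processing requests:
  req#1 t=1s (window 0): ALLOW
  req#2 t=1s (window 0): ALLOW
  req#3 t=1s (window 0): DENY
  req#4 t=1s (window 0): DENY
  req#5 t=1s (window 0): DENY
  req#6 t=1s (window 0): DENY
  req#7 t=1s (window 0): DENY
  req#8 t=1s (window 0): DENY
  req#9 t=1s (window 0): DENY
  req#10 t=1s (window 0): DENY
  req#11 t=1s (window 0): DENY
  req#12 t=1s (window 0): DENY
  req#13 t=1s (window 0): DENY
  req#14 t=5s (window 1): ALLOW
  req#15 t=5s (window 1): ALLOW
  req#16 t=5s (window 1): DENY
  req#17 t=5s (window 1): DENY
  req#18 t=5s (window 1): DENY
  req#19 t=6s (window 1): DENY
  req#20 t=6s (window 1): DENY
  req#21 t=7s (window 1): DENY
  req#22 t=7s (window 1): DENY
  req#23 t=7s (window 1): DENY
  req#24 t=9s (window 1): DENY
  req#25 t=9s (window 1): DENY

Allowed counts by window: 2 2

Answer: 2 2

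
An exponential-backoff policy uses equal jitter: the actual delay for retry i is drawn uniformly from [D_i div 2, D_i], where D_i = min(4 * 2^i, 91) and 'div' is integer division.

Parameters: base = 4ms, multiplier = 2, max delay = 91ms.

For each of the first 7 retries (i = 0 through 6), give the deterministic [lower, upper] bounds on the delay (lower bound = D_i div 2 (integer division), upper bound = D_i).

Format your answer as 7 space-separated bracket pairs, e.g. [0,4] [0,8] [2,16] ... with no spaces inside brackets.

Computing bounds per retry:
  i=0: D_i=min(4*2^0,91)=4, bounds=[2,4]
  i=1: D_i=min(4*2^1,91)=8, bounds=[4,8]
  i=2: D_i=min(4*2^2,91)=16, bounds=[8,16]
  i=3: D_i=min(4*2^3,91)=32, bounds=[16,32]
  i=4: D_i=min(4*2^4,91)=64, bounds=[32,64]
  i=5: D_i=min(4*2^5,91)=91, bounds=[45,91]
  i=6: D_i=min(4*2^6,91)=91, bounds=[45,91]

Answer: [2,4] [4,8] [8,16] [16,32] [32,64] [45,91] [45,91]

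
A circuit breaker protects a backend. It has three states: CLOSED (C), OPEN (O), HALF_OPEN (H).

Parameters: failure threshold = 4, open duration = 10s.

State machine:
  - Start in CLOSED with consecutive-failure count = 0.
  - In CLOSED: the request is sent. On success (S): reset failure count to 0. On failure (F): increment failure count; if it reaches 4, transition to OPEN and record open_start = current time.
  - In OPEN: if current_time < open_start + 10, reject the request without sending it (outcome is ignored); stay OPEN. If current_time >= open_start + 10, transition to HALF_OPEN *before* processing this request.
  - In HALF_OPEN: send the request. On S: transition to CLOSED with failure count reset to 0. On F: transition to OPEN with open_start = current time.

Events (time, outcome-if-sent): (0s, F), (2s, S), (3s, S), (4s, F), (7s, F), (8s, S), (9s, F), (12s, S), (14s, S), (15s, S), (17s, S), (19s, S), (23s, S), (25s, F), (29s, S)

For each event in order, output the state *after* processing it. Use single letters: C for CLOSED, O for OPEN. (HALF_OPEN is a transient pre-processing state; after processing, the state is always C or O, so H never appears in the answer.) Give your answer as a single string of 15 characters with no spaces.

Answer: CCCCCCCCCCCCCCC

Derivation:
State after each event:
  event#1 t=0s outcome=F: state=CLOSED
  event#2 t=2s outcome=S: state=CLOSED
  event#3 t=3s outcome=S: state=CLOSED
  event#4 t=4s outcome=F: state=CLOSED
  event#5 t=7s outcome=F: state=CLOSED
  event#6 t=8s outcome=S: state=CLOSED
  event#7 t=9s outcome=F: state=CLOSED
  event#8 t=12s outcome=S: state=CLOSED
  event#9 t=14s outcome=S: state=CLOSED
  event#10 t=15s outcome=S: state=CLOSED
  event#11 t=17s outcome=S: state=CLOSED
  event#12 t=19s outcome=S: state=CLOSED
  event#13 t=23s outcome=S: state=CLOSED
  event#14 t=25s outcome=F: state=CLOSED
  event#15 t=29s outcome=S: state=CLOSED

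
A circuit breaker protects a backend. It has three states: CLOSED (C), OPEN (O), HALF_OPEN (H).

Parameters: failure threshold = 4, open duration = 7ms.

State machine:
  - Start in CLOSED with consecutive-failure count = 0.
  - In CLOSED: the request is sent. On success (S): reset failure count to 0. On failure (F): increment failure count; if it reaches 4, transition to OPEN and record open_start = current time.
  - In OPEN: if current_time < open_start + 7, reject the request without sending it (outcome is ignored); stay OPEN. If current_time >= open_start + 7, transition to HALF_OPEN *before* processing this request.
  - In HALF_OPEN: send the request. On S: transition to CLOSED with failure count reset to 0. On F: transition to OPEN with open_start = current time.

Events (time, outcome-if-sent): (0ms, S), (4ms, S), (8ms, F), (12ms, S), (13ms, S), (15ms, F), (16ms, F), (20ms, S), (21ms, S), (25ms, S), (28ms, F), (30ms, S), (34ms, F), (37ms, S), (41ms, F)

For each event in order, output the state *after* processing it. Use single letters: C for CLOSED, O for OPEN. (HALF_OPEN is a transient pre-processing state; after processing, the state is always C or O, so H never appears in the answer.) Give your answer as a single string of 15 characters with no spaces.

Answer: CCCCCCCCCCCCCCC

Derivation:
State after each event:
  event#1 t=0ms outcome=S: state=CLOSED
  event#2 t=4ms outcome=S: state=CLOSED
  event#3 t=8ms outcome=F: state=CLOSED
  event#4 t=12ms outcome=S: state=CLOSED
  event#5 t=13ms outcome=S: state=CLOSED
  event#6 t=15ms outcome=F: state=CLOSED
  event#7 t=16ms outcome=F: state=CLOSED
  event#8 t=20ms outcome=S: state=CLOSED
  event#9 t=21ms outcome=S: state=CLOSED
  event#10 t=25ms outcome=S: state=CLOSED
  event#11 t=28ms outcome=F: state=CLOSED
  event#12 t=30ms outcome=S: state=CLOSED
  event#13 t=34ms outcome=F: state=CLOSED
  event#14 t=37ms outcome=S: state=CLOSED
  event#15 t=41ms outcome=F: state=CLOSED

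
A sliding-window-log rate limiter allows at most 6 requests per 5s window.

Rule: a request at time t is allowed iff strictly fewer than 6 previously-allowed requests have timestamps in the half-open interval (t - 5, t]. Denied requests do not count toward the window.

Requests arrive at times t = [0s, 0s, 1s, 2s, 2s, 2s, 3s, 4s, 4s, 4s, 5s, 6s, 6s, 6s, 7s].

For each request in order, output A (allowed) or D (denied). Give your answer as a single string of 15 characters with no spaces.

Answer: AAAAAADDDDAAADA

Derivation:
Tracking allowed requests in the window:
  req#1 t=0s: ALLOW
  req#2 t=0s: ALLOW
  req#3 t=1s: ALLOW
  req#4 t=2s: ALLOW
  req#5 t=2s: ALLOW
  req#6 t=2s: ALLOW
  req#7 t=3s: DENY
  req#8 t=4s: DENY
  req#9 t=4s: DENY
  req#10 t=4s: DENY
  req#11 t=5s: ALLOW
  req#12 t=6s: ALLOW
  req#13 t=6s: ALLOW
  req#14 t=6s: DENY
  req#15 t=7s: ALLOW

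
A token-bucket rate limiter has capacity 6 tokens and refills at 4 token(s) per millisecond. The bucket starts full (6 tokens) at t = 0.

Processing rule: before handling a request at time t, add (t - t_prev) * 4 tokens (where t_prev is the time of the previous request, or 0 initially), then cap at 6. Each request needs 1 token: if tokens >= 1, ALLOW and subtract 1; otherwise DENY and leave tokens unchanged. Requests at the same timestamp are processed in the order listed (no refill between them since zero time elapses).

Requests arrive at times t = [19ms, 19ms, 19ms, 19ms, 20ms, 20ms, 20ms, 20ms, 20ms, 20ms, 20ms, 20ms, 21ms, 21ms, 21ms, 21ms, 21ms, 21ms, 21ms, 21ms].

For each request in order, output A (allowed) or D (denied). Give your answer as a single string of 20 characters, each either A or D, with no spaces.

Simulating step by step:
  req#1 t=19ms: ALLOW
  req#2 t=19ms: ALLOW
  req#3 t=19ms: ALLOW
  req#4 t=19ms: ALLOW
  req#5 t=20ms: ALLOW
  req#6 t=20ms: ALLOW
  req#7 t=20ms: ALLOW
  req#8 t=20ms: ALLOW
  req#9 t=20ms: ALLOW
  req#10 t=20ms: ALLOW
  req#11 t=20ms: DENY
  req#12 t=20ms: DENY
  req#13 t=21ms: ALLOW
  req#14 t=21ms: ALLOW
  req#15 t=21ms: ALLOW
  req#16 t=21ms: ALLOW
  req#17 t=21ms: DENY
  req#18 t=21ms: DENY
  req#19 t=21ms: DENY
  req#20 t=21ms: DENY

Answer: AAAAAAAAAADDAAAADDDD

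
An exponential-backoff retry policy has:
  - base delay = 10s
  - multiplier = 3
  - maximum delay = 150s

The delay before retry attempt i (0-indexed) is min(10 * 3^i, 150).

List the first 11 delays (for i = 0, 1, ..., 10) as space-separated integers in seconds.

Computing each delay:
  i=0: min(10*3^0, 150) = 10
  i=1: min(10*3^1, 150) = 30
  i=2: min(10*3^2, 150) = 90
  i=3: min(10*3^3, 150) = 150
  i=4: min(10*3^4, 150) = 150
  i=5: min(10*3^5, 150) = 150
  i=6: min(10*3^6, 150) = 150
  i=7: min(10*3^7, 150) = 150
  i=8: min(10*3^8, 150) = 150
  i=9: min(10*3^9, 150) = 150
  i=10: min(10*3^10, 150) = 150

Answer: 10 30 90 150 150 150 150 150 150 150 150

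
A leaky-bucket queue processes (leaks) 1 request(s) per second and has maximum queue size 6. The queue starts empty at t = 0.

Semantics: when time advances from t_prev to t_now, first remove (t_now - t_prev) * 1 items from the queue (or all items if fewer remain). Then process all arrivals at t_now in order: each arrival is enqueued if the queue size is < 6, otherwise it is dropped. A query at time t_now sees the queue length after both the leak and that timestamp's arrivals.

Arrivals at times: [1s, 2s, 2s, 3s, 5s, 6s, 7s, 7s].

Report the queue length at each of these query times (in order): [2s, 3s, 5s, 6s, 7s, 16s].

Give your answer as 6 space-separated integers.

Queue lengths at query times:
  query t=2s: backlog = 2
  query t=3s: backlog = 2
  query t=5s: backlog = 1
  query t=6s: backlog = 1
  query t=7s: backlog = 2
  query t=16s: backlog = 0

Answer: 2 2 1 1 2 0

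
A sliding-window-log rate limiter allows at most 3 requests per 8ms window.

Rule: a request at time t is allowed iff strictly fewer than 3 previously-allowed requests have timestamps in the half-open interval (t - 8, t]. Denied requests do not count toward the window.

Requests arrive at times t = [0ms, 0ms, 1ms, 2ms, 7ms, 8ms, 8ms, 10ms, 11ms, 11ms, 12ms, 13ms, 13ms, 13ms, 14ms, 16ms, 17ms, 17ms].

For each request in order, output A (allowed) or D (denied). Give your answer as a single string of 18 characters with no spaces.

Answer: AAADDAAADDDDDDDAAD

Derivation:
Tracking allowed requests in the window:
  req#1 t=0ms: ALLOW
  req#2 t=0ms: ALLOW
  req#3 t=1ms: ALLOW
  req#4 t=2ms: DENY
  req#5 t=7ms: DENY
  req#6 t=8ms: ALLOW
  req#7 t=8ms: ALLOW
  req#8 t=10ms: ALLOW
  req#9 t=11ms: DENY
  req#10 t=11ms: DENY
  req#11 t=12ms: DENY
  req#12 t=13ms: DENY
  req#13 t=13ms: DENY
  req#14 t=13ms: DENY
  req#15 t=14ms: DENY
  req#16 t=16ms: ALLOW
  req#17 t=17ms: ALLOW
  req#18 t=17ms: DENY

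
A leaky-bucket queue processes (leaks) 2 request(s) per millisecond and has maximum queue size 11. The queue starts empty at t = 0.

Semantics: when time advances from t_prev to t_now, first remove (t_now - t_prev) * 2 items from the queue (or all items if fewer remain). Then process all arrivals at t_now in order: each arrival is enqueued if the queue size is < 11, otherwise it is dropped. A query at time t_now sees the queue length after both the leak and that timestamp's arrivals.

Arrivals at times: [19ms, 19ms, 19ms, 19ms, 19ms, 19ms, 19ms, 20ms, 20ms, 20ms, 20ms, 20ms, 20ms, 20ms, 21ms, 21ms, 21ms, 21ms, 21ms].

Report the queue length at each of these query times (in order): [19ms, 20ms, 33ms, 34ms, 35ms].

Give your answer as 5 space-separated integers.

Answer: 7 11 0 0 0

Derivation:
Queue lengths at query times:
  query t=19ms: backlog = 7
  query t=20ms: backlog = 11
  query t=33ms: backlog = 0
  query t=34ms: backlog = 0
  query t=35ms: backlog = 0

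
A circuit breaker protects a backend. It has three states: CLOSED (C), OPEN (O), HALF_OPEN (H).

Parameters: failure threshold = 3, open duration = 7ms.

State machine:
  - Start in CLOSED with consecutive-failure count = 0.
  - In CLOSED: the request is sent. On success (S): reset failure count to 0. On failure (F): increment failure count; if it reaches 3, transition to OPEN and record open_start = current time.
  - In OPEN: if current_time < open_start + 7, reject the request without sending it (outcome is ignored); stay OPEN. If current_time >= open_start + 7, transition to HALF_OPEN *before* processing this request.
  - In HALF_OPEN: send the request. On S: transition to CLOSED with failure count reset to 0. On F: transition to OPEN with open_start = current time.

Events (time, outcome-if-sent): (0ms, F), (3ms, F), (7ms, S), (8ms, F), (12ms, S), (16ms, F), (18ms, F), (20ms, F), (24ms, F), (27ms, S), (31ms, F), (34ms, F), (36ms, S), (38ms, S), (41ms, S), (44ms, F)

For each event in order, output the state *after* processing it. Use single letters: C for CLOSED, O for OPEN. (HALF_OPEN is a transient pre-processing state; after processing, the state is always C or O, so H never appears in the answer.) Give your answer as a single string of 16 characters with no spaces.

State after each event:
  event#1 t=0ms outcome=F: state=CLOSED
  event#2 t=3ms outcome=F: state=CLOSED
  event#3 t=7ms outcome=S: state=CLOSED
  event#4 t=8ms outcome=F: state=CLOSED
  event#5 t=12ms outcome=S: state=CLOSED
  event#6 t=16ms outcome=F: state=CLOSED
  event#7 t=18ms outcome=F: state=CLOSED
  event#8 t=20ms outcome=F: state=OPEN
  event#9 t=24ms outcome=F: state=OPEN
  event#10 t=27ms outcome=S: state=CLOSED
  event#11 t=31ms outcome=F: state=CLOSED
  event#12 t=34ms outcome=F: state=CLOSED
  event#13 t=36ms outcome=S: state=CLOSED
  event#14 t=38ms outcome=S: state=CLOSED
  event#15 t=41ms outcome=S: state=CLOSED
  event#16 t=44ms outcome=F: state=CLOSED

Answer: CCCCCCCOOCCCCCCC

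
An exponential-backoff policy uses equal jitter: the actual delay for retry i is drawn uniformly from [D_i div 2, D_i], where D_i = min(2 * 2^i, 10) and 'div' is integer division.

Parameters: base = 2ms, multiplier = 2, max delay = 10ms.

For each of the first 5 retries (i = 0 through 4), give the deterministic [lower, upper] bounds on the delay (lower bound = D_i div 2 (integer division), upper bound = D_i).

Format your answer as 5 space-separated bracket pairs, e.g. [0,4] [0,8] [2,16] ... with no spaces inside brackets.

Answer: [1,2] [2,4] [4,8] [5,10] [5,10]

Derivation:
Computing bounds per retry:
  i=0: D_i=min(2*2^0,10)=2, bounds=[1,2]
  i=1: D_i=min(2*2^1,10)=4, bounds=[2,4]
  i=2: D_i=min(2*2^2,10)=8, bounds=[4,8]
  i=3: D_i=min(2*2^3,10)=10, bounds=[5,10]
  i=4: D_i=min(2*2^4,10)=10, bounds=[5,10]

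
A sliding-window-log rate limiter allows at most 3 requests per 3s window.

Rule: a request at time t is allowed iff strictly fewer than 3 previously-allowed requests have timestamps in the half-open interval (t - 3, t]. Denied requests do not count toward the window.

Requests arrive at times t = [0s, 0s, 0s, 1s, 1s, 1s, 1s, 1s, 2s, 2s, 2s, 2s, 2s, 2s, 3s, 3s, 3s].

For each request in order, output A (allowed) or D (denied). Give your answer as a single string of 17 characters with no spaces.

Tracking allowed requests in the window:
  req#1 t=0s: ALLOW
  req#2 t=0s: ALLOW
  req#3 t=0s: ALLOW
  req#4 t=1s: DENY
  req#5 t=1s: DENY
  req#6 t=1s: DENY
  req#7 t=1s: DENY
  req#8 t=1s: DENY
  req#9 t=2s: DENY
  req#10 t=2s: DENY
  req#11 t=2s: DENY
  req#12 t=2s: DENY
  req#13 t=2s: DENY
  req#14 t=2s: DENY
  req#15 t=3s: ALLOW
  req#16 t=3s: ALLOW
  req#17 t=3s: ALLOW

Answer: AAADDDDDDDDDDDAAA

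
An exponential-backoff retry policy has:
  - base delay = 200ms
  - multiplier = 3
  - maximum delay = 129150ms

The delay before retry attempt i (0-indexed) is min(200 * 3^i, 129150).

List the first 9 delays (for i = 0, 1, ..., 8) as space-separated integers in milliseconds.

Computing each delay:
  i=0: min(200*3^0, 129150) = 200
  i=1: min(200*3^1, 129150) = 600
  i=2: min(200*3^2, 129150) = 1800
  i=3: min(200*3^3, 129150) = 5400
  i=4: min(200*3^4, 129150) = 16200
  i=5: min(200*3^5, 129150) = 48600
  i=6: min(200*3^6, 129150) = 129150
  i=7: min(200*3^7, 129150) = 129150
  i=8: min(200*3^8, 129150) = 129150

Answer: 200 600 1800 5400 16200 48600 129150 129150 129150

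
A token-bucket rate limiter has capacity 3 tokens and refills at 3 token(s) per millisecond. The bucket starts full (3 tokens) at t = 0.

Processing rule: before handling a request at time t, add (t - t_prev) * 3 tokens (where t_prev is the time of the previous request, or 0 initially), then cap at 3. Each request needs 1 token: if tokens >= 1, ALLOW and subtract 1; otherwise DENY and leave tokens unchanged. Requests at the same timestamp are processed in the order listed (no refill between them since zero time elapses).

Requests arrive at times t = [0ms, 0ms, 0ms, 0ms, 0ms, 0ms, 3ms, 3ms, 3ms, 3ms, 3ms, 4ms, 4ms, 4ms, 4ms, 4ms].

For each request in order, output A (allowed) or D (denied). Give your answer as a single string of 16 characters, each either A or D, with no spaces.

Simulating step by step:
  req#1 t=0ms: ALLOW
  req#2 t=0ms: ALLOW
  req#3 t=0ms: ALLOW
  req#4 t=0ms: DENY
  req#5 t=0ms: DENY
  req#6 t=0ms: DENY
  req#7 t=3ms: ALLOW
  req#8 t=3ms: ALLOW
  req#9 t=3ms: ALLOW
  req#10 t=3ms: DENY
  req#11 t=3ms: DENY
  req#12 t=4ms: ALLOW
  req#13 t=4ms: ALLOW
  req#14 t=4ms: ALLOW
  req#15 t=4ms: DENY
  req#16 t=4ms: DENY

Answer: AAADDDAAADDAAADD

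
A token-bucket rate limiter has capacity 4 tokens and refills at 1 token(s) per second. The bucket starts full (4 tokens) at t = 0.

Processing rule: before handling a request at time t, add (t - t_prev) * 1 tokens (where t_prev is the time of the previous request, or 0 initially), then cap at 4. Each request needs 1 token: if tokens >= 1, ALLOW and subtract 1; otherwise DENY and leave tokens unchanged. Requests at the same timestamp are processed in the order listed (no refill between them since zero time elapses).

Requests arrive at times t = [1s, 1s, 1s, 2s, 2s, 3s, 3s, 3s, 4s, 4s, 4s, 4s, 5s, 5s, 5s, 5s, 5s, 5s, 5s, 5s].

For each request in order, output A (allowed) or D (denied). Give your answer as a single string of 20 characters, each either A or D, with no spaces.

Simulating step by step:
  req#1 t=1s: ALLOW
  req#2 t=1s: ALLOW
  req#3 t=1s: ALLOW
  req#4 t=2s: ALLOW
  req#5 t=2s: ALLOW
  req#6 t=3s: ALLOW
  req#7 t=3s: DENY
  req#8 t=3s: DENY
  req#9 t=4s: ALLOW
  req#10 t=4s: DENY
  req#11 t=4s: DENY
  req#12 t=4s: DENY
  req#13 t=5s: ALLOW
  req#14 t=5s: DENY
  req#15 t=5s: DENY
  req#16 t=5s: DENY
  req#17 t=5s: DENY
  req#18 t=5s: DENY
  req#19 t=5s: DENY
  req#20 t=5s: DENY

Answer: AAAAAADDADDDADDDDDDD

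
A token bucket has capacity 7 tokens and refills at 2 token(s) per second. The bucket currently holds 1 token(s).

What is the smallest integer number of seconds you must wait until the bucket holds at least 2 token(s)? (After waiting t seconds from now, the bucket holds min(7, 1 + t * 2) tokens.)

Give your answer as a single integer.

Need 1 + t * 2 >= 2, so t >= 1/2.
Smallest integer t = ceil(1/2) = 1.

Answer: 1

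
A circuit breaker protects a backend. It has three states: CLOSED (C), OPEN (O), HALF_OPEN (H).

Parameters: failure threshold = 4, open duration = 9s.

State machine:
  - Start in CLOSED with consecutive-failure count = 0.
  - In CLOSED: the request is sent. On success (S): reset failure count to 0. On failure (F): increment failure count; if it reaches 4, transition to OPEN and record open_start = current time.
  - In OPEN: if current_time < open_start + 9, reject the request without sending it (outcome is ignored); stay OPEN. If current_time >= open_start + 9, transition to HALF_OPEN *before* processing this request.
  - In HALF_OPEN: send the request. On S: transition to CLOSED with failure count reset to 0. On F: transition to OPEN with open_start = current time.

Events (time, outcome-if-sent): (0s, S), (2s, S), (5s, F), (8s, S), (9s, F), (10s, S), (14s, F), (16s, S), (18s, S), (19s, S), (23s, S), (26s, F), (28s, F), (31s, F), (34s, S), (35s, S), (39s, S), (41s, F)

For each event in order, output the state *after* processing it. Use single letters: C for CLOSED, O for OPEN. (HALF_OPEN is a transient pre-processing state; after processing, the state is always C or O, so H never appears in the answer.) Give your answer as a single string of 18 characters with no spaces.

Answer: CCCCCCCCCCCCCCCCCC

Derivation:
State after each event:
  event#1 t=0s outcome=S: state=CLOSED
  event#2 t=2s outcome=S: state=CLOSED
  event#3 t=5s outcome=F: state=CLOSED
  event#4 t=8s outcome=S: state=CLOSED
  event#5 t=9s outcome=F: state=CLOSED
  event#6 t=10s outcome=S: state=CLOSED
  event#7 t=14s outcome=F: state=CLOSED
  event#8 t=16s outcome=S: state=CLOSED
  event#9 t=18s outcome=S: state=CLOSED
  event#10 t=19s outcome=S: state=CLOSED
  event#11 t=23s outcome=S: state=CLOSED
  event#12 t=26s outcome=F: state=CLOSED
  event#13 t=28s outcome=F: state=CLOSED
  event#14 t=31s outcome=F: state=CLOSED
  event#15 t=34s outcome=S: state=CLOSED
  event#16 t=35s outcome=S: state=CLOSED
  event#17 t=39s outcome=S: state=CLOSED
  event#18 t=41s outcome=F: state=CLOSED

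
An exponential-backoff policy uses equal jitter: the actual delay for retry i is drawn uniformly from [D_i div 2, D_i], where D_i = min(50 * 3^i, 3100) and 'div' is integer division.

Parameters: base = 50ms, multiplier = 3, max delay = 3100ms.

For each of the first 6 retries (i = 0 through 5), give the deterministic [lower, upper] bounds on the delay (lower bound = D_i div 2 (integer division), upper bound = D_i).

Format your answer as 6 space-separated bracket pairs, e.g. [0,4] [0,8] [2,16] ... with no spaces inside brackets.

Computing bounds per retry:
  i=0: D_i=min(50*3^0,3100)=50, bounds=[25,50]
  i=1: D_i=min(50*3^1,3100)=150, bounds=[75,150]
  i=2: D_i=min(50*3^2,3100)=450, bounds=[225,450]
  i=3: D_i=min(50*3^3,3100)=1350, bounds=[675,1350]
  i=4: D_i=min(50*3^4,3100)=3100, bounds=[1550,3100]
  i=5: D_i=min(50*3^5,3100)=3100, bounds=[1550,3100]

Answer: [25,50] [75,150] [225,450] [675,1350] [1550,3100] [1550,3100]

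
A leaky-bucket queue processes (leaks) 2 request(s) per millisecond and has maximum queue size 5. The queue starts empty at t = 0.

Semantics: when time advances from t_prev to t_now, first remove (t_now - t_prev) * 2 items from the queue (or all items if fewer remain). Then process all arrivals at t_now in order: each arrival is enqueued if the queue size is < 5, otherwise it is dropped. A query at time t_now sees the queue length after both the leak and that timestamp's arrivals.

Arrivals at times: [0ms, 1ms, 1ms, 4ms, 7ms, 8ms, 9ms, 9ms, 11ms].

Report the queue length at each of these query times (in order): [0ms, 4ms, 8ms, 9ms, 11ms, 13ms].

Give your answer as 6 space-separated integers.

Queue lengths at query times:
  query t=0ms: backlog = 1
  query t=4ms: backlog = 1
  query t=8ms: backlog = 1
  query t=9ms: backlog = 2
  query t=11ms: backlog = 1
  query t=13ms: backlog = 0

Answer: 1 1 1 2 1 0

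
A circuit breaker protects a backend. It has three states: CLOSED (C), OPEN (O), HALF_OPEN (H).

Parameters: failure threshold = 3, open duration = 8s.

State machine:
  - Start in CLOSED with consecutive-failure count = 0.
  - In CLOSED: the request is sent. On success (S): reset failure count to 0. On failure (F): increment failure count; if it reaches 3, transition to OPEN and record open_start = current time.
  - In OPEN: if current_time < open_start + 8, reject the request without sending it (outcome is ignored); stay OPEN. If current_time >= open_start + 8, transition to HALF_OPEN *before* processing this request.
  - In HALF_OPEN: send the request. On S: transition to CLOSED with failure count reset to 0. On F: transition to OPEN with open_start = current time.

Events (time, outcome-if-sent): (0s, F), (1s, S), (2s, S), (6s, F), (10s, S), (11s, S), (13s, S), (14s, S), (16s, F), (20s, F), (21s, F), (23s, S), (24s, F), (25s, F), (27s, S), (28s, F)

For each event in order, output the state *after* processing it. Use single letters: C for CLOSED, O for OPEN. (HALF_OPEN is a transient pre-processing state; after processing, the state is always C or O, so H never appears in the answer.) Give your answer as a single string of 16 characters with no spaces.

State after each event:
  event#1 t=0s outcome=F: state=CLOSED
  event#2 t=1s outcome=S: state=CLOSED
  event#3 t=2s outcome=S: state=CLOSED
  event#4 t=6s outcome=F: state=CLOSED
  event#5 t=10s outcome=S: state=CLOSED
  event#6 t=11s outcome=S: state=CLOSED
  event#7 t=13s outcome=S: state=CLOSED
  event#8 t=14s outcome=S: state=CLOSED
  event#9 t=16s outcome=F: state=CLOSED
  event#10 t=20s outcome=F: state=CLOSED
  event#11 t=21s outcome=F: state=OPEN
  event#12 t=23s outcome=S: state=OPEN
  event#13 t=24s outcome=F: state=OPEN
  event#14 t=25s outcome=F: state=OPEN
  event#15 t=27s outcome=S: state=OPEN
  event#16 t=28s outcome=F: state=OPEN

Answer: CCCCCCCCCCOOOOOO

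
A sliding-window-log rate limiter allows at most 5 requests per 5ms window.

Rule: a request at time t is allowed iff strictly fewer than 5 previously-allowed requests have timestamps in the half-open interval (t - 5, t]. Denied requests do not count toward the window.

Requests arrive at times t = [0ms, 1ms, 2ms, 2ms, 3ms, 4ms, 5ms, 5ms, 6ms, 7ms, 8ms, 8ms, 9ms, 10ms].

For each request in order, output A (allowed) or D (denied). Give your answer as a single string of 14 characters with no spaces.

Tracking allowed requests in the window:
  req#1 t=0ms: ALLOW
  req#2 t=1ms: ALLOW
  req#3 t=2ms: ALLOW
  req#4 t=2ms: ALLOW
  req#5 t=3ms: ALLOW
  req#6 t=4ms: DENY
  req#7 t=5ms: ALLOW
  req#8 t=5ms: DENY
  req#9 t=6ms: ALLOW
  req#10 t=7ms: ALLOW
  req#11 t=8ms: ALLOW
  req#12 t=8ms: ALLOW
  req#13 t=9ms: DENY
  req#14 t=10ms: ALLOW

Answer: AAAAADADAAAADA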